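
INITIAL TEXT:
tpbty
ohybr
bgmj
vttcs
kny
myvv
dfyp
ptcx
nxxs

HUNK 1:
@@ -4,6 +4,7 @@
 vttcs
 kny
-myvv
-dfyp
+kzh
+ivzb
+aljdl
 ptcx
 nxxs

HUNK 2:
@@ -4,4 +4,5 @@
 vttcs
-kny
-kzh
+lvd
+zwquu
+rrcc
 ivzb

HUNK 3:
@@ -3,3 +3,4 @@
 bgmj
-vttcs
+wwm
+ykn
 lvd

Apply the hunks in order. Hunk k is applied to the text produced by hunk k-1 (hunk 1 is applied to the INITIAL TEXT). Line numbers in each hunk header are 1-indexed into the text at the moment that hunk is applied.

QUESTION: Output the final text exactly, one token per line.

Answer: tpbty
ohybr
bgmj
wwm
ykn
lvd
zwquu
rrcc
ivzb
aljdl
ptcx
nxxs

Derivation:
Hunk 1: at line 4 remove [myvv,dfyp] add [kzh,ivzb,aljdl] -> 10 lines: tpbty ohybr bgmj vttcs kny kzh ivzb aljdl ptcx nxxs
Hunk 2: at line 4 remove [kny,kzh] add [lvd,zwquu,rrcc] -> 11 lines: tpbty ohybr bgmj vttcs lvd zwquu rrcc ivzb aljdl ptcx nxxs
Hunk 3: at line 3 remove [vttcs] add [wwm,ykn] -> 12 lines: tpbty ohybr bgmj wwm ykn lvd zwquu rrcc ivzb aljdl ptcx nxxs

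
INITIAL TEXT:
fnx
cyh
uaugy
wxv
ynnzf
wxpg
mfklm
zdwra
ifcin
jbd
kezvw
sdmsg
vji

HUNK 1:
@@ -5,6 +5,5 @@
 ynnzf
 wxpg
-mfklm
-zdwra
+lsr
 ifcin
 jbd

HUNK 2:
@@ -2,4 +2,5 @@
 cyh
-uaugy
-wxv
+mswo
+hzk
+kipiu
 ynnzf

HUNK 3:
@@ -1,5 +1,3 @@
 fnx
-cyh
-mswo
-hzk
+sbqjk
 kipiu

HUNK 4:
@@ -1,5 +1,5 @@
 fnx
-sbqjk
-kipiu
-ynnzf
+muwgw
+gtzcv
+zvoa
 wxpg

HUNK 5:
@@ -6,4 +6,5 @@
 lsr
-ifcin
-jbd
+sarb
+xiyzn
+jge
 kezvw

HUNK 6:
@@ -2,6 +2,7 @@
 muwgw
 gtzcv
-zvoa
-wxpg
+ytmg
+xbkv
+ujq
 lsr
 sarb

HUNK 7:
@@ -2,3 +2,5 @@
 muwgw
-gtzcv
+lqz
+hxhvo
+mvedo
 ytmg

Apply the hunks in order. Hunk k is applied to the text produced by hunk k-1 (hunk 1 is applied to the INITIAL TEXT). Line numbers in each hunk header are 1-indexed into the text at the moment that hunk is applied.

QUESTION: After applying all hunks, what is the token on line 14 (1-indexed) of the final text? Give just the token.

Hunk 1: at line 5 remove [mfklm,zdwra] add [lsr] -> 12 lines: fnx cyh uaugy wxv ynnzf wxpg lsr ifcin jbd kezvw sdmsg vji
Hunk 2: at line 2 remove [uaugy,wxv] add [mswo,hzk,kipiu] -> 13 lines: fnx cyh mswo hzk kipiu ynnzf wxpg lsr ifcin jbd kezvw sdmsg vji
Hunk 3: at line 1 remove [cyh,mswo,hzk] add [sbqjk] -> 11 lines: fnx sbqjk kipiu ynnzf wxpg lsr ifcin jbd kezvw sdmsg vji
Hunk 4: at line 1 remove [sbqjk,kipiu,ynnzf] add [muwgw,gtzcv,zvoa] -> 11 lines: fnx muwgw gtzcv zvoa wxpg lsr ifcin jbd kezvw sdmsg vji
Hunk 5: at line 6 remove [ifcin,jbd] add [sarb,xiyzn,jge] -> 12 lines: fnx muwgw gtzcv zvoa wxpg lsr sarb xiyzn jge kezvw sdmsg vji
Hunk 6: at line 2 remove [zvoa,wxpg] add [ytmg,xbkv,ujq] -> 13 lines: fnx muwgw gtzcv ytmg xbkv ujq lsr sarb xiyzn jge kezvw sdmsg vji
Hunk 7: at line 2 remove [gtzcv] add [lqz,hxhvo,mvedo] -> 15 lines: fnx muwgw lqz hxhvo mvedo ytmg xbkv ujq lsr sarb xiyzn jge kezvw sdmsg vji
Final line 14: sdmsg

Answer: sdmsg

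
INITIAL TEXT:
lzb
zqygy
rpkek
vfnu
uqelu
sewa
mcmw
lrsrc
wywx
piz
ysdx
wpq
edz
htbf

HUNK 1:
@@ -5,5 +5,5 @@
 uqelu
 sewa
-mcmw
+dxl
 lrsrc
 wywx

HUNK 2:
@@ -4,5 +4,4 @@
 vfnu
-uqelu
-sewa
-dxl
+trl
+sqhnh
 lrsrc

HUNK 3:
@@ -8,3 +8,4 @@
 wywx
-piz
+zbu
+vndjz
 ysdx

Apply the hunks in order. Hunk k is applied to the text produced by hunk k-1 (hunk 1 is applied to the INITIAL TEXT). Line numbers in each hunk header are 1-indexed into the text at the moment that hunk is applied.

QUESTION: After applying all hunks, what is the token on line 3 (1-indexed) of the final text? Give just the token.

Answer: rpkek

Derivation:
Hunk 1: at line 5 remove [mcmw] add [dxl] -> 14 lines: lzb zqygy rpkek vfnu uqelu sewa dxl lrsrc wywx piz ysdx wpq edz htbf
Hunk 2: at line 4 remove [uqelu,sewa,dxl] add [trl,sqhnh] -> 13 lines: lzb zqygy rpkek vfnu trl sqhnh lrsrc wywx piz ysdx wpq edz htbf
Hunk 3: at line 8 remove [piz] add [zbu,vndjz] -> 14 lines: lzb zqygy rpkek vfnu trl sqhnh lrsrc wywx zbu vndjz ysdx wpq edz htbf
Final line 3: rpkek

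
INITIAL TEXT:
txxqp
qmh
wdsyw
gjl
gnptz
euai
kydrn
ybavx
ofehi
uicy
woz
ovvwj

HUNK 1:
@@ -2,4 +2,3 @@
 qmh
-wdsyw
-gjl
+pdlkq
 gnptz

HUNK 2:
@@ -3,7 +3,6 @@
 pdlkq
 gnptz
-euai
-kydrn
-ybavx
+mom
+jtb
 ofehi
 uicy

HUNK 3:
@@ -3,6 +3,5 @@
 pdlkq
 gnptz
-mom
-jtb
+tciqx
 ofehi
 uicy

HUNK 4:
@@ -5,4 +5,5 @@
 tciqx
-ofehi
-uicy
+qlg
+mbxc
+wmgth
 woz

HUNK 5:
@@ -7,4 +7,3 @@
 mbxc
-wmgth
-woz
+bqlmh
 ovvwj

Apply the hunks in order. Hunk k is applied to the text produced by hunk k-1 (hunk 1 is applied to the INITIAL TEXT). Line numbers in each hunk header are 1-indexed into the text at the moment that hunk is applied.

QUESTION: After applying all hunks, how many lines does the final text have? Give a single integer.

Answer: 9

Derivation:
Hunk 1: at line 2 remove [wdsyw,gjl] add [pdlkq] -> 11 lines: txxqp qmh pdlkq gnptz euai kydrn ybavx ofehi uicy woz ovvwj
Hunk 2: at line 3 remove [euai,kydrn,ybavx] add [mom,jtb] -> 10 lines: txxqp qmh pdlkq gnptz mom jtb ofehi uicy woz ovvwj
Hunk 3: at line 3 remove [mom,jtb] add [tciqx] -> 9 lines: txxqp qmh pdlkq gnptz tciqx ofehi uicy woz ovvwj
Hunk 4: at line 5 remove [ofehi,uicy] add [qlg,mbxc,wmgth] -> 10 lines: txxqp qmh pdlkq gnptz tciqx qlg mbxc wmgth woz ovvwj
Hunk 5: at line 7 remove [wmgth,woz] add [bqlmh] -> 9 lines: txxqp qmh pdlkq gnptz tciqx qlg mbxc bqlmh ovvwj
Final line count: 9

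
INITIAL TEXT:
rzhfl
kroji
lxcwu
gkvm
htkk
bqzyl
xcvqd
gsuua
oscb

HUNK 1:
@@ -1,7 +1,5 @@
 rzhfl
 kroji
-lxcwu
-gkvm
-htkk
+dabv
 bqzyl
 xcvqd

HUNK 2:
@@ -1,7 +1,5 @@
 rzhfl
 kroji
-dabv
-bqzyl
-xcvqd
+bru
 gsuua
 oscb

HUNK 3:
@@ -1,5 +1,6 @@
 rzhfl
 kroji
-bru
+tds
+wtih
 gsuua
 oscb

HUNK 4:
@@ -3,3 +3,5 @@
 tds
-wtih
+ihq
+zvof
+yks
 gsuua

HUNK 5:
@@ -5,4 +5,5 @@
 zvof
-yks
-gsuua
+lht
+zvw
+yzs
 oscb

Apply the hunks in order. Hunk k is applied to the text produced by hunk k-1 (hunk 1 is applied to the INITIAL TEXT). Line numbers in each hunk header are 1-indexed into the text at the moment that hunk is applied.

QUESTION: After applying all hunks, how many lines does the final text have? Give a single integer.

Answer: 9

Derivation:
Hunk 1: at line 1 remove [lxcwu,gkvm,htkk] add [dabv] -> 7 lines: rzhfl kroji dabv bqzyl xcvqd gsuua oscb
Hunk 2: at line 1 remove [dabv,bqzyl,xcvqd] add [bru] -> 5 lines: rzhfl kroji bru gsuua oscb
Hunk 3: at line 1 remove [bru] add [tds,wtih] -> 6 lines: rzhfl kroji tds wtih gsuua oscb
Hunk 4: at line 3 remove [wtih] add [ihq,zvof,yks] -> 8 lines: rzhfl kroji tds ihq zvof yks gsuua oscb
Hunk 5: at line 5 remove [yks,gsuua] add [lht,zvw,yzs] -> 9 lines: rzhfl kroji tds ihq zvof lht zvw yzs oscb
Final line count: 9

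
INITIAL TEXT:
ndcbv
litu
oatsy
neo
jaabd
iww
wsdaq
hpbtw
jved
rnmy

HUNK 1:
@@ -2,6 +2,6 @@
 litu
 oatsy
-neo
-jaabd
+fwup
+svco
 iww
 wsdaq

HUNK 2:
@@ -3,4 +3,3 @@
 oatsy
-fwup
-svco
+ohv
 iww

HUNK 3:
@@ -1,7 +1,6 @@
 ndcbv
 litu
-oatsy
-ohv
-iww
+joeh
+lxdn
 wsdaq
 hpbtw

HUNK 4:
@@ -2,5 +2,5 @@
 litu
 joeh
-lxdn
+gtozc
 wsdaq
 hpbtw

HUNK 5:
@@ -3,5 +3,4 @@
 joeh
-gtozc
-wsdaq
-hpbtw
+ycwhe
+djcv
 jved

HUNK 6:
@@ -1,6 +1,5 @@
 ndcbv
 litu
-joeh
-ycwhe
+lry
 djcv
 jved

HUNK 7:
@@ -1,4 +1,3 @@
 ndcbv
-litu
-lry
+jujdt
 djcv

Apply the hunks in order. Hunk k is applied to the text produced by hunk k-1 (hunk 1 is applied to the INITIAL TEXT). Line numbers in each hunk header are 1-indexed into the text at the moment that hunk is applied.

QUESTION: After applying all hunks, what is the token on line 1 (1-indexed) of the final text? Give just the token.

Answer: ndcbv

Derivation:
Hunk 1: at line 2 remove [neo,jaabd] add [fwup,svco] -> 10 lines: ndcbv litu oatsy fwup svco iww wsdaq hpbtw jved rnmy
Hunk 2: at line 3 remove [fwup,svco] add [ohv] -> 9 lines: ndcbv litu oatsy ohv iww wsdaq hpbtw jved rnmy
Hunk 3: at line 1 remove [oatsy,ohv,iww] add [joeh,lxdn] -> 8 lines: ndcbv litu joeh lxdn wsdaq hpbtw jved rnmy
Hunk 4: at line 2 remove [lxdn] add [gtozc] -> 8 lines: ndcbv litu joeh gtozc wsdaq hpbtw jved rnmy
Hunk 5: at line 3 remove [gtozc,wsdaq,hpbtw] add [ycwhe,djcv] -> 7 lines: ndcbv litu joeh ycwhe djcv jved rnmy
Hunk 6: at line 1 remove [joeh,ycwhe] add [lry] -> 6 lines: ndcbv litu lry djcv jved rnmy
Hunk 7: at line 1 remove [litu,lry] add [jujdt] -> 5 lines: ndcbv jujdt djcv jved rnmy
Final line 1: ndcbv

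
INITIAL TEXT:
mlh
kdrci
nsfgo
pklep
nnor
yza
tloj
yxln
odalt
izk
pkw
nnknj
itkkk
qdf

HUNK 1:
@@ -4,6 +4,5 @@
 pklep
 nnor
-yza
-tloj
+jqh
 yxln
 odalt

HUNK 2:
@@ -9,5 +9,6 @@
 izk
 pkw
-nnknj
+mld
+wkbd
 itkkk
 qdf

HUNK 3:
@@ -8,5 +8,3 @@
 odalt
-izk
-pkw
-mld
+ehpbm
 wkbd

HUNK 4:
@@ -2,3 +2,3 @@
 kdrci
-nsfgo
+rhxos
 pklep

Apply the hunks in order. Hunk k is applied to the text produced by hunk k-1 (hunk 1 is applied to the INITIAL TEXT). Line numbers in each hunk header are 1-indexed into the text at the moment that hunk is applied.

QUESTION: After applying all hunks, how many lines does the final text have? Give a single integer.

Hunk 1: at line 4 remove [yza,tloj] add [jqh] -> 13 lines: mlh kdrci nsfgo pklep nnor jqh yxln odalt izk pkw nnknj itkkk qdf
Hunk 2: at line 9 remove [nnknj] add [mld,wkbd] -> 14 lines: mlh kdrci nsfgo pklep nnor jqh yxln odalt izk pkw mld wkbd itkkk qdf
Hunk 3: at line 8 remove [izk,pkw,mld] add [ehpbm] -> 12 lines: mlh kdrci nsfgo pklep nnor jqh yxln odalt ehpbm wkbd itkkk qdf
Hunk 4: at line 2 remove [nsfgo] add [rhxos] -> 12 lines: mlh kdrci rhxos pklep nnor jqh yxln odalt ehpbm wkbd itkkk qdf
Final line count: 12

Answer: 12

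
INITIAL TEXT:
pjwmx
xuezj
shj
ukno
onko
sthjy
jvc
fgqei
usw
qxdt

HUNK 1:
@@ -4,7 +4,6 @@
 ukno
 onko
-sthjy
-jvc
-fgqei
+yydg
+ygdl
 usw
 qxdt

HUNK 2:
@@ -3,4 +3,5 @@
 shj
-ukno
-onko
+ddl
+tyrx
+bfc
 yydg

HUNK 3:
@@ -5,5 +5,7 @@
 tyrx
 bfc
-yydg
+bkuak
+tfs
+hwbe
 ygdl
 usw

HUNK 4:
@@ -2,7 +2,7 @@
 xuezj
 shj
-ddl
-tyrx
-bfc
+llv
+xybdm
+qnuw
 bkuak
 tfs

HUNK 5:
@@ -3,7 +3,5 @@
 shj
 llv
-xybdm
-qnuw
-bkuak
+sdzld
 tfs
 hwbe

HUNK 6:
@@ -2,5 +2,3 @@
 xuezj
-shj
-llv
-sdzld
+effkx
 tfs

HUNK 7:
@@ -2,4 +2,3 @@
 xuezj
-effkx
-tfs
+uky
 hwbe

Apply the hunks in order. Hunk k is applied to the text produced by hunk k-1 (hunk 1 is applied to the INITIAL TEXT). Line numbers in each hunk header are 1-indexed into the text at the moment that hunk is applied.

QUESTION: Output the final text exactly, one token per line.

Hunk 1: at line 4 remove [sthjy,jvc,fgqei] add [yydg,ygdl] -> 9 lines: pjwmx xuezj shj ukno onko yydg ygdl usw qxdt
Hunk 2: at line 3 remove [ukno,onko] add [ddl,tyrx,bfc] -> 10 lines: pjwmx xuezj shj ddl tyrx bfc yydg ygdl usw qxdt
Hunk 3: at line 5 remove [yydg] add [bkuak,tfs,hwbe] -> 12 lines: pjwmx xuezj shj ddl tyrx bfc bkuak tfs hwbe ygdl usw qxdt
Hunk 4: at line 2 remove [ddl,tyrx,bfc] add [llv,xybdm,qnuw] -> 12 lines: pjwmx xuezj shj llv xybdm qnuw bkuak tfs hwbe ygdl usw qxdt
Hunk 5: at line 3 remove [xybdm,qnuw,bkuak] add [sdzld] -> 10 lines: pjwmx xuezj shj llv sdzld tfs hwbe ygdl usw qxdt
Hunk 6: at line 2 remove [shj,llv,sdzld] add [effkx] -> 8 lines: pjwmx xuezj effkx tfs hwbe ygdl usw qxdt
Hunk 7: at line 2 remove [effkx,tfs] add [uky] -> 7 lines: pjwmx xuezj uky hwbe ygdl usw qxdt

Answer: pjwmx
xuezj
uky
hwbe
ygdl
usw
qxdt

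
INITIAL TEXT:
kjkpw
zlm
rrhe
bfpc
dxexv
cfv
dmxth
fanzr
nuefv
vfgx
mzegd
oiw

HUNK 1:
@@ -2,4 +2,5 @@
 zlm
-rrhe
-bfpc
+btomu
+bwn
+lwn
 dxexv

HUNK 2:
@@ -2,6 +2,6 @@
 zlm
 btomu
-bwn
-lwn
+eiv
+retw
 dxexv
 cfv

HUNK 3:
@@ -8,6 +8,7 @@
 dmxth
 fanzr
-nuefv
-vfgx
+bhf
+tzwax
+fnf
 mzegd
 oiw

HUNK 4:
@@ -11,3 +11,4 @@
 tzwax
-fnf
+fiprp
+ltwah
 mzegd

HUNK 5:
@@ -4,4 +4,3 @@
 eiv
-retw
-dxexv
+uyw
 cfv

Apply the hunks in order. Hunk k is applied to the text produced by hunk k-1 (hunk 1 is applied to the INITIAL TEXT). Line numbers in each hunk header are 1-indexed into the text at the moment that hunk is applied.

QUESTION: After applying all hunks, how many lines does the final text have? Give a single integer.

Hunk 1: at line 2 remove [rrhe,bfpc] add [btomu,bwn,lwn] -> 13 lines: kjkpw zlm btomu bwn lwn dxexv cfv dmxth fanzr nuefv vfgx mzegd oiw
Hunk 2: at line 2 remove [bwn,lwn] add [eiv,retw] -> 13 lines: kjkpw zlm btomu eiv retw dxexv cfv dmxth fanzr nuefv vfgx mzegd oiw
Hunk 3: at line 8 remove [nuefv,vfgx] add [bhf,tzwax,fnf] -> 14 lines: kjkpw zlm btomu eiv retw dxexv cfv dmxth fanzr bhf tzwax fnf mzegd oiw
Hunk 4: at line 11 remove [fnf] add [fiprp,ltwah] -> 15 lines: kjkpw zlm btomu eiv retw dxexv cfv dmxth fanzr bhf tzwax fiprp ltwah mzegd oiw
Hunk 5: at line 4 remove [retw,dxexv] add [uyw] -> 14 lines: kjkpw zlm btomu eiv uyw cfv dmxth fanzr bhf tzwax fiprp ltwah mzegd oiw
Final line count: 14

Answer: 14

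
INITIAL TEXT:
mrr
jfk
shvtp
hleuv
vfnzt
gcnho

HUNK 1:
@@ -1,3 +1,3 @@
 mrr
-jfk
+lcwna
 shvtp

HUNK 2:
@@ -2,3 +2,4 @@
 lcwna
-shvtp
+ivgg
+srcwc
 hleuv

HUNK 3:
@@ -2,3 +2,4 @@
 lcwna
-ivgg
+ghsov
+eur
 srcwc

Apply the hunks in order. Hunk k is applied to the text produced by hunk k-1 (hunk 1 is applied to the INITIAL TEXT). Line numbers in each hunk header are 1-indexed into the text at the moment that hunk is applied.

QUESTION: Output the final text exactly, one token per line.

Answer: mrr
lcwna
ghsov
eur
srcwc
hleuv
vfnzt
gcnho

Derivation:
Hunk 1: at line 1 remove [jfk] add [lcwna] -> 6 lines: mrr lcwna shvtp hleuv vfnzt gcnho
Hunk 2: at line 2 remove [shvtp] add [ivgg,srcwc] -> 7 lines: mrr lcwna ivgg srcwc hleuv vfnzt gcnho
Hunk 3: at line 2 remove [ivgg] add [ghsov,eur] -> 8 lines: mrr lcwna ghsov eur srcwc hleuv vfnzt gcnho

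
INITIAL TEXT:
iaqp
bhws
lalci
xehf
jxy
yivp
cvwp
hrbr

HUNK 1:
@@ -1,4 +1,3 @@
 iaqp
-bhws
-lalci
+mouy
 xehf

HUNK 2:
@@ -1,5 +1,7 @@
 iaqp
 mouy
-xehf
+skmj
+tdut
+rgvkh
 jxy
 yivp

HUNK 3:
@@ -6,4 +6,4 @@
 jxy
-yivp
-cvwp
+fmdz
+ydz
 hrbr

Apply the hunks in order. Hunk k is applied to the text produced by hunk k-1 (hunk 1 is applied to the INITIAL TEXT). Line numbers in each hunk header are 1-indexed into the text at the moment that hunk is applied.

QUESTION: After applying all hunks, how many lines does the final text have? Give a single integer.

Answer: 9

Derivation:
Hunk 1: at line 1 remove [bhws,lalci] add [mouy] -> 7 lines: iaqp mouy xehf jxy yivp cvwp hrbr
Hunk 2: at line 1 remove [xehf] add [skmj,tdut,rgvkh] -> 9 lines: iaqp mouy skmj tdut rgvkh jxy yivp cvwp hrbr
Hunk 3: at line 6 remove [yivp,cvwp] add [fmdz,ydz] -> 9 lines: iaqp mouy skmj tdut rgvkh jxy fmdz ydz hrbr
Final line count: 9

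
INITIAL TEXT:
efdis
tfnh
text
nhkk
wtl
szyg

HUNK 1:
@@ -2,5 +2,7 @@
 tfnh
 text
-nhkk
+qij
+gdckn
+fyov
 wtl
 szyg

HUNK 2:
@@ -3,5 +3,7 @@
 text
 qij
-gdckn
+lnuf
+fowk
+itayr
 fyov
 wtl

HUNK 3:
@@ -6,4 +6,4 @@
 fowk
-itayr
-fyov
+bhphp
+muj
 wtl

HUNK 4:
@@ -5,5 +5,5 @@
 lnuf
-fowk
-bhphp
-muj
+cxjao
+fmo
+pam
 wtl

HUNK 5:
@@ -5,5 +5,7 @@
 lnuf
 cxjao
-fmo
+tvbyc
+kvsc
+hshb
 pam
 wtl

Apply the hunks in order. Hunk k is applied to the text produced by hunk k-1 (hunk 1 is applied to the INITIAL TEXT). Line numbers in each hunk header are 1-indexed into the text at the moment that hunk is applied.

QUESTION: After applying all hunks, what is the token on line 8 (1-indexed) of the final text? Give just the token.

Answer: kvsc

Derivation:
Hunk 1: at line 2 remove [nhkk] add [qij,gdckn,fyov] -> 8 lines: efdis tfnh text qij gdckn fyov wtl szyg
Hunk 2: at line 3 remove [gdckn] add [lnuf,fowk,itayr] -> 10 lines: efdis tfnh text qij lnuf fowk itayr fyov wtl szyg
Hunk 3: at line 6 remove [itayr,fyov] add [bhphp,muj] -> 10 lines: efdis tfnh text qij lnuf fowk bhphp muj wtl szyg
Hunk 4: at line 5 remove [fowk,bhphp,muj] add [cxjao,fmo,pam] -> 10 lines: efdis tfnh text qij lnuf cxjao fmo pam wtl szyg
Hunk 5: at line 5 remove [fmo] add [tvbyc,kvsc,hshb] -> 12 lines: efdis tfnh text qij lnuf cxjao tvbyc kvsc hshb pam wtl szyg
Final line 8: kvsc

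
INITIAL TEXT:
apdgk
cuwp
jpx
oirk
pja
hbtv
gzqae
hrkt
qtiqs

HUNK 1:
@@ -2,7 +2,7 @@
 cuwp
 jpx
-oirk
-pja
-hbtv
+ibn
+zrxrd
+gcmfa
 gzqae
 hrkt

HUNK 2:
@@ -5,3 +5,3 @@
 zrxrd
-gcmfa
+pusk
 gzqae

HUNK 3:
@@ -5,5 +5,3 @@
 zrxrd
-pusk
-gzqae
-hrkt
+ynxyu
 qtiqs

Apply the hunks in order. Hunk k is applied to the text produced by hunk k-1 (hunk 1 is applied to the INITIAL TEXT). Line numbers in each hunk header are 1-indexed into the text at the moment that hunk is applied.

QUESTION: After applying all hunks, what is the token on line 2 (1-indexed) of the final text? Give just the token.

Answer: cuwp

Derivation:
Hunk 1: at line 2 remove [oirk,pja,hbtv] add [ibn,zrxrd,gcmfa] -> 9 lines: apdgk cuwp jpx ibn zrxrd gcmfa gzqae hrkt qtiqs
Hunk 2: at line 5 remove [gcmfa] add [pusk] -> 9 lines: apdgk cuwp jpx ibn zrxrd pusk gzqae hrkt qtiqs
Hunk 3: at line 5 remove [pusk,gzqae,hrkt] add [ynxyu] -> 7 lines: apdgk cuwp jpx ibn zrxrd ynxyu qtiqs
Final line 2: cuwp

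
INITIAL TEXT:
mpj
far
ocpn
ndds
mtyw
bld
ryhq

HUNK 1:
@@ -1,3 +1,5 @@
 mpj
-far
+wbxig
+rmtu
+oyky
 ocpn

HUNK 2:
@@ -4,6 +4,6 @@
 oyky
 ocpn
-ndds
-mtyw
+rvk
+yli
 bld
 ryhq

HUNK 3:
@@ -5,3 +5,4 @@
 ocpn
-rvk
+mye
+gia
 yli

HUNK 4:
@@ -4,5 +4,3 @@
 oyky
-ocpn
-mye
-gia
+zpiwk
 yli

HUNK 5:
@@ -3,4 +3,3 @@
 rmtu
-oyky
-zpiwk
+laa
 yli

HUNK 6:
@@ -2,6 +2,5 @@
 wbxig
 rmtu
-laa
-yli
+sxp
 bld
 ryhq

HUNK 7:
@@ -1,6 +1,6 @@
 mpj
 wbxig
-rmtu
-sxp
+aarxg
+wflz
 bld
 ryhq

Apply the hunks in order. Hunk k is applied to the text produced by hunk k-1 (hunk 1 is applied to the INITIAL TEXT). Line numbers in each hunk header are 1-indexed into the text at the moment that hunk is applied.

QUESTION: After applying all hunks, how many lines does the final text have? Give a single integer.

Answer: 6

Derivation:
Hunk 1: at line 1 remove [far] add [wbxig,rmtu,oyky] -> 9 lines: mpj wbxig rmtu oyky ocpn ndds mtyw bld ryhq
Hunk 2: at line 4 remove [ndds,mtyw] add [rvk,yli] -> 9 lines: mpj wbxig rmtu oyky ocpn rvk yli bld ryhq
Hunk 3: at line 5 remove [rvk] add [mye,gia] -> 10 lines: mpj wbxig rmtu oyky ocpn mye gia yli bld ryhq
Hunk 4: at line 4 remove [ocpn,mye,gia] add [zpiwk] -> 8 lines: mpj wbxig rmtu oyky zpiwk yli bld ryhq
Hunk 5: at line 3 remove [oyky,zpiwk] add [laa] -> 7 lines: mpj wbxig rmtu laa yli bld ryhq
Hunk 6: at line 2 remove [laa,yli] add [sxp] -> 6 lines: mpj wbxig rmtu sxp bld ryhq
Hunk 7: at line 1 remove [rmtu,sxp] add [aarxg,wflz] -> 6 lines: mpj wbxig aarxg wflz bld ryhq
Final line count: 6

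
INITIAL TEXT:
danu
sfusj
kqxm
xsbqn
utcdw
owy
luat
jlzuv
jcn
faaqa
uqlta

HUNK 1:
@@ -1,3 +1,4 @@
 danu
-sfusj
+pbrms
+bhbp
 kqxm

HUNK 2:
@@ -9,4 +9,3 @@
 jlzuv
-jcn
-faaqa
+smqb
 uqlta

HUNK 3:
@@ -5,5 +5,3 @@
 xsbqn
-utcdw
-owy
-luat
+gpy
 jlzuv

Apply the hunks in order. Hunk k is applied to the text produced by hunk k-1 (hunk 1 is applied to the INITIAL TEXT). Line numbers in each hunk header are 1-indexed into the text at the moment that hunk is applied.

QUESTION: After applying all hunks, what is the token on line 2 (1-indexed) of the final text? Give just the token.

Answer: pbrms

Derivation:
Hunk 1: at line 1 remove [sfusj] add [pbrms,bhbp] -> 12 lines: danu pbrms bhbp kqxm xsbqn utcdw owy luat jlzuv jcn faaqa uqlta
Hunk 2: at line 9 remove [jcn,faaqa] add [smqb] -> 11 lines: danu pbrms bhbp kqxm xsbqn utcdw owy luat jlzuv smqb uqlta
Hunk 3: at line 5 remove [utcdw,owy,luat] add [gpy] -> 9 lines: danu pbrms bhbp kqxm xsbqn gpy jlzuv smqb uqlta
Final line 2: pbrms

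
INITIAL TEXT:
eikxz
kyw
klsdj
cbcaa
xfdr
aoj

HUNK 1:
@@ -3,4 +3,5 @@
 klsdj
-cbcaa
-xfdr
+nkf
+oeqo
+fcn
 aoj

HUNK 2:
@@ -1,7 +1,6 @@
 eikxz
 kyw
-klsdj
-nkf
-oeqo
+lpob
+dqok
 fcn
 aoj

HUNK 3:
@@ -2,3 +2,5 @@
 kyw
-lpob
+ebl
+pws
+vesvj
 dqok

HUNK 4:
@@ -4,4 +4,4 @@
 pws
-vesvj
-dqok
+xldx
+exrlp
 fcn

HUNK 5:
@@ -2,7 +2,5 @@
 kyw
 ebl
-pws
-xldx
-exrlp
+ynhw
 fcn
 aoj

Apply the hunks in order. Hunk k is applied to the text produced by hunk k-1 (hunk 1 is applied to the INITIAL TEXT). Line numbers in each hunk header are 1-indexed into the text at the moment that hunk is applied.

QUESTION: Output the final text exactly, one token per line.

Hunk 1: at line 3 remove [cbcaa,xfdr] add [nkf,oeqo,fcn] -> 7 lines: eikxz kyw klsdj nkf oeqo fcn aoj
Hunk 2: at line 1 remove [klsdj,nkf,oeqo] add [lpob,dqok] -> 6 lines: eikxz kyw lpob dqok fcn aoj
Hunk 3: at line 2 remove [lpob] add [ebl,pws,vesvj] -> 8 lines: eikxz kyw ebl pws vesvj dqok fcn aoj
Hunk 4: at line 4 remove [vesvj,dqok] add [xldx,exrlp] -> 8 lines: eikxz kyw ebl pws xldx exrlp fcn aoj
Hunk 5: at line 2 remove [pws,xldx,exrlp] add [ynhw] -> 6 lines: eikxz kyw ebl ynhw fcn aoj

Answer: eikxz
kyw
ebl
ynhw
fcn
aoj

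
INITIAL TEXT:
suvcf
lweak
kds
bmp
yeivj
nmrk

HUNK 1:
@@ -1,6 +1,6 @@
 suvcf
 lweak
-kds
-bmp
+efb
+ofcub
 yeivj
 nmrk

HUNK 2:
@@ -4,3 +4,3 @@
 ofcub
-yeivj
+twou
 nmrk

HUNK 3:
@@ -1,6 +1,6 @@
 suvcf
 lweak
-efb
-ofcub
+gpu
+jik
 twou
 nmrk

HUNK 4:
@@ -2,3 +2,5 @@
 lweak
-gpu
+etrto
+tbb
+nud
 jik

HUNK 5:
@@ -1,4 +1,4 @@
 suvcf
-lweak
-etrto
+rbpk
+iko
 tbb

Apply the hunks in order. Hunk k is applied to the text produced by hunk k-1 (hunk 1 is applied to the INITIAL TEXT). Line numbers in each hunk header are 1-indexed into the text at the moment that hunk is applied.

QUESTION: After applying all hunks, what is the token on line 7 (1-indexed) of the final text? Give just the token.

Hunk 1: at line 1 remove [kds,bmp] add [efb,ofcub] -> 6 lines: suvcf lweak efb ofcub yeivj nmrk
Hunk 2: at line 4 remove [yeivj] add [twou] -> 6 lines: suvcf lweak efb ofcub twou nmrk
Hunk 3: at line 1 remove [efb,ofcub] add [gpu,jik] -> 6 lines: suvcf lweak gpu jik twou nmrk
Hunk 4: at line 2 remove [gpu] add [etrto,tbb,nud] -> 8 lines: suvcf lweak etrto tbb nud jik twou nmrk
Hunk 5: at line 1 remove [lweak,etrto] add [rbpk,iko] -> 8 lines: suvcf rbpk iko tbb nud jik twou nmrk
Final line 7: twou

Answer: twou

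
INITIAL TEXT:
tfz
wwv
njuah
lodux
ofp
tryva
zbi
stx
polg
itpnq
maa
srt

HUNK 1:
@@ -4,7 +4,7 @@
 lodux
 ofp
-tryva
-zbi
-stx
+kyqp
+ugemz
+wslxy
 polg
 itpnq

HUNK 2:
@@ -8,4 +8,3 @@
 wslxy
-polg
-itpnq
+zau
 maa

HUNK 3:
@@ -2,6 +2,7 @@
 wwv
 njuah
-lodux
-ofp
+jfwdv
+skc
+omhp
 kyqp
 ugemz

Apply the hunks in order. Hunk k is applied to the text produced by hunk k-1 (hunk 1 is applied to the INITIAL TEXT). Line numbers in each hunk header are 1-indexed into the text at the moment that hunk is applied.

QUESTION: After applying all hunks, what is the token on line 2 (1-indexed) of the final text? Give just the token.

Answer: wwv

Derivation:
Hunk 1: at line 4 remove [tryva,zbi,stx] add [kyqp,ugemz,wslxy] -> 12 lines: tfz wwv njuah lodux ofp kyqp ugemz wslxy polg itpnq maa srt
Hunk 2: at line 8 remove [polg,itpnq] add [zau] -> 11 lines: tfz wwv njuah lodux ofp kyqp ugemz wslxy zau maa srt
Hunk 3: at line 2 remove [lodux,ofp] add [jfwdv,skc,omhp] -> 12 lines: tfz wwv njuah jfwdv skc omhp kyqp ugemz wslxy zau maa srt
Final line 2: wwv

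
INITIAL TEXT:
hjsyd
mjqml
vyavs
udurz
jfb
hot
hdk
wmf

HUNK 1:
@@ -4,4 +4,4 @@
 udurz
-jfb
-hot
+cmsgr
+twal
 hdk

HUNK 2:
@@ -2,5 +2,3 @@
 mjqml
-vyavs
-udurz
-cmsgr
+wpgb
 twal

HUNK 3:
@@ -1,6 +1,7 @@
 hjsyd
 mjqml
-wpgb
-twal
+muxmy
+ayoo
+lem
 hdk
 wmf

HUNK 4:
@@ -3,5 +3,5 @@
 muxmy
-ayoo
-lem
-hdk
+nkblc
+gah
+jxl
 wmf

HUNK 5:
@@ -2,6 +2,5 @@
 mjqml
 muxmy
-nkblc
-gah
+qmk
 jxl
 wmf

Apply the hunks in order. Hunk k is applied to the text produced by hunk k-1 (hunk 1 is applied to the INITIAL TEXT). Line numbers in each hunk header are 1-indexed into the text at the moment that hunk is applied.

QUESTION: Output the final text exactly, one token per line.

Hunk 1: at line 4 remove [jfb,hot] add [cmsgr,twal] -> 8 lines: hjsyd mjqml vyavs udurz cmsgr twal hdk wmf
Hunk 2: at line 2 remove [vyavs,udurz,cmsgr] add [wpgb] -> 6 lines: hjsyd mjqml wpgb twal hdk wmf
Hunk 3: at line 1 remove [wpgb,twal] add [muxmy,ayoo,lem] -> 7 lines: hjsyd mjqml muxmy ayoo lem hdk wmf
Hunk 4: at line 3 remove [ayoo,lem,hdk] add [nkblc,gah,jxl] -> 7 lines: hjsyd mjqml muxmy nkblc gah jxl wmf
Hunk 5: at line 2 remove [nkblc,gah] add [qmk] -> 6 lines: hjsyd mjqml muxmy qmk jxl wmf

Answer: hjsyd
mjqml
muxmy
qmk
jxl
wmf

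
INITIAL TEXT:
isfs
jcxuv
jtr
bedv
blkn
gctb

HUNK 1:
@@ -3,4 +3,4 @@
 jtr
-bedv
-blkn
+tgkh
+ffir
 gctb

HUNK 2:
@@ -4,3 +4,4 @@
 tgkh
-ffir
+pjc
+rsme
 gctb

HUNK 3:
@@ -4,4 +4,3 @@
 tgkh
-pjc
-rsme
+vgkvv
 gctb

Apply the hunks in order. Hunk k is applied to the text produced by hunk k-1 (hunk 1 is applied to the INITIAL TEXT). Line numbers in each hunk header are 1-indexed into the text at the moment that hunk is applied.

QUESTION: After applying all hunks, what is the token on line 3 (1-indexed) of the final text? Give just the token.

Answer: jtr

Derivation:
Hunk 1: at line 3 remove [bedv,blkn] add [tgkh,ffir] -> 6 lines: isfs jcxuv jtr tgkh ffir gctb
Hunk 2: at line 4 remove [ffir] add [pjc,rsme] -> 7 lines: isfs jcxuv jtr tgkh pjc rsme gctb
Hunk 3: at line 4 remove [pjc,rsme] add [vgkvv] -> 6 lines: isfs jcxuv jtr tgkh vgkvv gctb
Final line 3: jtr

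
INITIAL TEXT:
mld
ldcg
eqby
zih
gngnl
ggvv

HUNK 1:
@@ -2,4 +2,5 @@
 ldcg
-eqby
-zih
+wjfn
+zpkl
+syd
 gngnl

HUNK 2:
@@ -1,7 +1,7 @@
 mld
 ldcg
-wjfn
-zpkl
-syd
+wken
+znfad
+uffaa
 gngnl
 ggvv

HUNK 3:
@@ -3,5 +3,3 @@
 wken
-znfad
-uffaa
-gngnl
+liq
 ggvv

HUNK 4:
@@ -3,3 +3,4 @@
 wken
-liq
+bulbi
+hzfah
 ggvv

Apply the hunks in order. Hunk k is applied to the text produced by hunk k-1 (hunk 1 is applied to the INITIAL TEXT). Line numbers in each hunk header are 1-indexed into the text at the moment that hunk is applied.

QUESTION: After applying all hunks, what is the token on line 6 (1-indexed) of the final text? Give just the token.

Answer: ggvv

Derivation:
Hunk 1: at line 2 remove [eqby,zih] add [wjfn,zpkl,syd] -> 7 lines: mld ldcg wjfn zpkl syd gngnl ggvv
Hunk 2: at line 1 remove [wjfn,zpkl,syd] add [wken,znfad,uffaa] -> 7 lines: mld ldcg wken znfad uffaa gngnl ggvv
Hunk 3: at line 3 remove [znfad,uffaa,gngnl] add [liq] -> 5 lines: mld ldcg wken liq ggvv
Hunk 4: at line 3 remove [liq] add [bulbi,hzfah] -> 6 lines: mld ldcg wken bulbi hzfah ggvv
Final line 6: ggvv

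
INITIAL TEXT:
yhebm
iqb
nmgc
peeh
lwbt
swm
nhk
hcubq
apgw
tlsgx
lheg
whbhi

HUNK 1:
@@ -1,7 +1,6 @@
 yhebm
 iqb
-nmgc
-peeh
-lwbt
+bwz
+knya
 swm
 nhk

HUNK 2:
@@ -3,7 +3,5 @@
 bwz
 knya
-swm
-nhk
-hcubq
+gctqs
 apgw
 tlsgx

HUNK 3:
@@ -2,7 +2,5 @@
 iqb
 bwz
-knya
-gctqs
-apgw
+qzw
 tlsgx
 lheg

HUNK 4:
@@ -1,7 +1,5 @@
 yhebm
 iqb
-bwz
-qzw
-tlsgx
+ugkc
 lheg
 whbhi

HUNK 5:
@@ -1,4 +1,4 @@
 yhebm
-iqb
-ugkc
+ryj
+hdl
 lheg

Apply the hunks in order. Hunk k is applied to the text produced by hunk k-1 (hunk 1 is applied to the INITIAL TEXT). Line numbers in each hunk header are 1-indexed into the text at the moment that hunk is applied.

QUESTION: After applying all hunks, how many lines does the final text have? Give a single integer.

Answer: 5

Derivation:
Hunk 1: at line 1 remove [nmgc,peeh,lwbt] add [bwz,knya] -> 11 lines: yhebm iqb bwz knya swm nhk hcubq apgw tlsgx lheg whbhi
Hunk 2: at line 3 remove [swm,nhk,hcubq] add [gctqs] -> 9 lines: yhebm iqb bwz knya gctqs apgw tlsgx lheg whbhi
Hunk 3: at line 2 remove [knya,gctqs,apgw] add [qzw] -> 7 lines: yhebm iqb bwz qzw tlsgx lheg whbhi
Hunk 4: at line 1 remove [bwz,qzw,tlsgx] add [ugkc] -> 5 lines: yhebm iqb ugkc lheg whbhi
Hunk 5: at line 1 remove [iqb,ugkc] add [ryj,hdl] -> 5 lines: yhebm ryj hdl lheg whbhi
Final line count: 5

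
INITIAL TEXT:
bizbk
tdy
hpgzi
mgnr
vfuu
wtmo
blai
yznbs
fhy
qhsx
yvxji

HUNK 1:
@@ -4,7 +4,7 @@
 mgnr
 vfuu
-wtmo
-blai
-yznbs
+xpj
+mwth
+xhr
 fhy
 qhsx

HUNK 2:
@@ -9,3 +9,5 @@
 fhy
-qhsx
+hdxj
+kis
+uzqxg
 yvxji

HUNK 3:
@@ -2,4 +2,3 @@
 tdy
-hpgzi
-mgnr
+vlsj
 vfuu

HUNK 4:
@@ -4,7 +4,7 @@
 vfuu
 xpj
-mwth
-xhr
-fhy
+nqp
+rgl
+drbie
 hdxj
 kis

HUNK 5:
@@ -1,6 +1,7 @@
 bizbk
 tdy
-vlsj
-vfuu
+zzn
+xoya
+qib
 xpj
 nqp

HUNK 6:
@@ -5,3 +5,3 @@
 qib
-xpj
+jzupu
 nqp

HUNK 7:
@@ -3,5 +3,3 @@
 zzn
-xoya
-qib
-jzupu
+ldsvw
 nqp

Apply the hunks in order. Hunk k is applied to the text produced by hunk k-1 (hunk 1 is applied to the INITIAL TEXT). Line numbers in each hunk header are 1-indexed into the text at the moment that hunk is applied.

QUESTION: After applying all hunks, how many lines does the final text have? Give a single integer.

Answer: 11

Derivation:
Hunk 1: at line 4 remove [wtmo,blai,yznbs] add [xpj,mwth,xhr] -> 11 lines: bizbk tdy hpgzi mgnr vfuu xpj mwth xhr fhy qhsx yvxji
Hunk 2: at line 9 remove [qhsx] add [hdxj,kis,uzqxg] -> 13 lines: bizbk tdy hpgzi mgnr vfuu xpj mwth xhr fhy hdxj kis uzqxg yvxji
Hunk 3: at line 2 remove [hpgzi,mgnr] add [vlsj] -> 12 lines: bizbk tdy vlsj vfuu xpj mwth xhr fhy hdxj kis uzqxg yvxji
Hunk 4: at line 4 remove [mwth,xhr,fhy] add [nqp,rgl,drbie] -> 12 lines: bizbk tdy vlsj vfuu xpj nqp rgl drbie hdxj kis uzqxg yvxji
Hunk 5: at line 1 remove [vlsj,vfuu] add [zzn,xoya,qib] -> 13 lines: bizbk tdy zzn xoya qib xpj nqp rgl drbie hdxj kis uzqxg yvxji
Hunk 6: at line 5 remove [xpj] add [jzupu] -> 13 lines: bizbk tdy zzn xoya qib jzupu nqp rgl drbie hdxj kis uzqxg yvxji
Hunk 7: at line 3 remove [xoya,qib,jzupu] add [ldsvw] -> 11 lines: bizbk tdy zzn ldsvw nqp rgl drbie hdxj kis uzqxg yvxji
Final line count: 11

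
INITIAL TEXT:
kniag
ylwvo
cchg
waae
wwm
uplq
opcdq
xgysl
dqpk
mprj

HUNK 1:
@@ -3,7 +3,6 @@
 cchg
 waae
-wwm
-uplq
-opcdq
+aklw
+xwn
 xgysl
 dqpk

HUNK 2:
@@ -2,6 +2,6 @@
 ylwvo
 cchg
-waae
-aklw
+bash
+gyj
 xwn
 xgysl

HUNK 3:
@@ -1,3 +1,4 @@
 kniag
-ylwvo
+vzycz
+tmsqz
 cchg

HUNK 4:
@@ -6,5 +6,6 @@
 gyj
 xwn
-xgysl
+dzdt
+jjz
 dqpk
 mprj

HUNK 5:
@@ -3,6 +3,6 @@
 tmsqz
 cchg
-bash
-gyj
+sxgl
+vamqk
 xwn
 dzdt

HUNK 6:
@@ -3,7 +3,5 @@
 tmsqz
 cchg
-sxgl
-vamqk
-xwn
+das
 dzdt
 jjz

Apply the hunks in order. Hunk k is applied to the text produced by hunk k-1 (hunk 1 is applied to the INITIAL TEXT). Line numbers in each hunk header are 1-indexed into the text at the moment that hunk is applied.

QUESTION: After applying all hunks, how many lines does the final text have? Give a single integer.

Answer: 9

Derivation:
Hunk 1: at line 3 remove [wwm,uplq,opcdq] add [aklw,xwn] -> 9 lines: kniag ylwvo cchg waae aklw xwn xgysl dqpk mprj
Hunk 2: at line 2 remove [waae,aklw] add [bash,gyj] -> 9 lines: kniag ylwvo cchg bash gyj xwn xgysl dqpk mprj
Hunk 3: at line 1 remove [ylwvo] add [vzycz,tmsqz] -> 10 lines: kniag vzycz tmsqz cchg bash gyj xwn xgysl dqpk mprj
Hunk 4: at line 6 remove [xgysl] add [dzdt,jjz] -> 11 lines: kniag vzycz tmsqz cchg bash gyj xwn dzdt jjz dqpk mprj
Hunk 5: at line 3 remove [bash,gyj] add [sxgl,vamqk] -> 11 lines: kniag vzycz tmsqz cchg sxgl vamqk xwn dzdt jjz dqpk mprj
Hunk 6: at line 3 remove [sxgl,vamqk,xwn] add [das] -> 9 lines: kniag vzycz tmsqz cchg das dzdt jjz dqpk mprj
Final line count: 9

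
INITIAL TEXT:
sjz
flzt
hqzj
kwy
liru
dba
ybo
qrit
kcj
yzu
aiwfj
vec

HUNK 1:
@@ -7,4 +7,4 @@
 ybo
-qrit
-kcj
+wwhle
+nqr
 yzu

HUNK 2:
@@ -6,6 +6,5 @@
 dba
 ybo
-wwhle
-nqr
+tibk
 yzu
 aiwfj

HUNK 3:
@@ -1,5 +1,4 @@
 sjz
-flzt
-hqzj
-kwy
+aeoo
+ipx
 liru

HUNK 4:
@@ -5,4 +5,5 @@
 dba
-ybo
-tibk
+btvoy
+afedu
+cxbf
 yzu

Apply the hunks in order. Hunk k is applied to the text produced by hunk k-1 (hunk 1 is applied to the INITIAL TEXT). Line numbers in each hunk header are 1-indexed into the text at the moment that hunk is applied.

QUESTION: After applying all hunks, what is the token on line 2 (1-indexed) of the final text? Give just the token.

Answer: aeoo

Derivation:
Hunk 1: at line 7 remove [qrit,kcj] add [wwhle,nqr] -> 12 lines: sjz flzt hqzj kwy liru dba ybo wwhle nqr yzu aiwfj vec
Hunk 2: at line 6 remove [wwhle,nqr] add [tibk] -> 11 lines: sjz flzt hqzj kwy liru dba ybo tibk yzu aiwfj vec
Hunk 3: at line 1 remove [flzt,hqzj,kwy] add [aeoo,ipx] -> 10 lines: sjz aeoo ipx liru dba ybo tibk yzu aiwfj vec
Hunk 4: at line 5 remove [ybo,tibk] add [btvoy,afedu,cxbf] -> 11 lines: sjz aeoo ipx liru dba btvoy afedu cxbf yzu aiwfj vec
Final line 2: aeoo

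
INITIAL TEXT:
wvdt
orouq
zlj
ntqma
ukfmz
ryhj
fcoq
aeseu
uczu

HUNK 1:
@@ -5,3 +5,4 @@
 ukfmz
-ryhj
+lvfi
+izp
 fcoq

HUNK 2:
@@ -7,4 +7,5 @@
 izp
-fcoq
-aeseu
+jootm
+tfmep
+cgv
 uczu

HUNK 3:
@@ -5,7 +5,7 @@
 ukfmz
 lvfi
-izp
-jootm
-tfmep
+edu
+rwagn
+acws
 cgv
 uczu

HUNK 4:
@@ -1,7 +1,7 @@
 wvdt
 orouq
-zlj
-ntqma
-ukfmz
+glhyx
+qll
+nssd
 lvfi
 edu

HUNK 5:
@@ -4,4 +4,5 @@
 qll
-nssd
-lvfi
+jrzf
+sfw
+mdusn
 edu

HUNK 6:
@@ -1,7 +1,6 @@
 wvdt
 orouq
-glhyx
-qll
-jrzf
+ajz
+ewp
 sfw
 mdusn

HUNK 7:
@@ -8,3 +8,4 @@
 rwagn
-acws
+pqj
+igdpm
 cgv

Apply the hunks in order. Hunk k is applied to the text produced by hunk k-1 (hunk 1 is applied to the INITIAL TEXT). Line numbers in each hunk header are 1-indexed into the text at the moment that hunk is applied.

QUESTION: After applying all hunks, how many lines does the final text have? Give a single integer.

Hunk 1: at line 5 remove [ryhj] add [lvfi,izp] -> 10 lines: wvdt orouq zlj ntqma ukfmz lvfi izp fcoq aeseu uczu
Hunk 2: at line 7 remove [fcoq,aeseu] add [jootm,tfmep,cgv] -> 11 lines: wvdt orouq zlj ntqma ukfmz lvfi izp jootm tfmep cgv uczu
Hunk 3: at line 5 remove [izp,jootm,tfmep] add [edu,rwagn,acws] -> 11 lines: wvdt orouq zlj ntqma ukfmz lvfi edu rwagn acws cgv uczu
Hunk 4: at line 1 remove [zlj,ntqma,ukfmz] add [glhyx,qll,nssd] -> 11 lines: wvdt orouq glhyx qll nssd lvfi edu rwagn acws cgv uczu
Hunk 5: at line 4 remove [nssd,lvfi] add [jrzf,sfw,mdusn] -> 12 lines: wvdt orouq glhyx qll jrzf sfw mdusn edu rwagn acws cgv uczu
Hunk 6: at line 1 remove [glhyx,qll,jrzf] add [ajz,ewp] -> 11 lines: wvdt orouq ajz ewp sfw mdusn edu rwagn acws cgv uczu
Hunk 7: at line 8 remove [acws] add [pqj,igdpm] -> 12 lines: wvdt orouq ajz ewp sfw mdusn edu rwagn pqj igdpm cgv uczu
Final line count: 12

Answer: 12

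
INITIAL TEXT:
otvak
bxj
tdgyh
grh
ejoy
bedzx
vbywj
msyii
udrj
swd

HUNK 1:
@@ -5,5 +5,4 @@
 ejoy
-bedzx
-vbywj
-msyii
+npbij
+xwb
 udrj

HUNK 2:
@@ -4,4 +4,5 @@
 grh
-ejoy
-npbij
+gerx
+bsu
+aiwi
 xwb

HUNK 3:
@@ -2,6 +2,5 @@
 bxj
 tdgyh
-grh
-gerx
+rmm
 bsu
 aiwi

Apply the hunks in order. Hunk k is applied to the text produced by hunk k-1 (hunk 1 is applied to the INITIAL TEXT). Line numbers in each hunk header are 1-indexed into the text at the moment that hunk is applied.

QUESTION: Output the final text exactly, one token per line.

Answer: otvak
bxj
tdgyh
rmm
bsu
aiwi
xwb
udrj
swd

Derivation:
Hunk 1: at line 5 remove [bedzx,vbywj,msyii] add [npbij,xwb] -> 9 lines: otvak bxj tdgyh grh ejoy npbij xwb udrj swd
Hunk 2: at line 4 remove [ejoy,npbij] add [gerx,bsu,aiwi] -> 10 lines: otvak bxj tdgyh grh gerx bsu aiwi xwb udrj swd
Hunk 3: at line 2 remove [grh,gerx] add [rmm] -> 9 lines: otvak bxj tdgyh rmm bsu aiwi xwb udrj swd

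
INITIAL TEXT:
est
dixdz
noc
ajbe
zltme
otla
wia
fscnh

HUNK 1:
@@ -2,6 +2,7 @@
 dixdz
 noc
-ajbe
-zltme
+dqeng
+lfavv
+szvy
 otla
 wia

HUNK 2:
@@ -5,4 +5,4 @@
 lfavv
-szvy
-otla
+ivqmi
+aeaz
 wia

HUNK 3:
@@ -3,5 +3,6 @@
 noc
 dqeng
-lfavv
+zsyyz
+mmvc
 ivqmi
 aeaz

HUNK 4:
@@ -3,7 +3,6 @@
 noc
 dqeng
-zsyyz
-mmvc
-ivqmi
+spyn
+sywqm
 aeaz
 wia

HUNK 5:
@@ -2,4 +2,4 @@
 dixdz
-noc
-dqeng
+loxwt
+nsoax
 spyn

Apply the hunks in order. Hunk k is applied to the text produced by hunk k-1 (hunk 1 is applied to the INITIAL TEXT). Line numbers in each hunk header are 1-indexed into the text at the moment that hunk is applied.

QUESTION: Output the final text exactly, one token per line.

Hunk 1: at line 2 remove [ajbe,zltme] add [dqeng,lfavv,szvy] -> 9 lines: est dixdz noc dqeng lfavv szvy otla wia fscnh
Hunk 2: at line 5 remove [szvy,otla] add [ivqmi,aeaz] -> 9 lines: est dixdz noc dqeng lfavv ivqmi aeaz wia fscnh
Hunk 3: at line 3 remove [lfavv] add [zsyyz,mmvc] -> 10 lines: est dixdz noc dqeng zsyyz mmvc ivqmi aeaz wia fscnh
Hunk 4: at line 3 remove [zsyyz,mmvc,ivqmi] add [spyn,sywqm] -> 9 lines: est dixdz noc dqeng spyn sywqm aeaz wia fscnh
Hunk 5: at line 2 remove [noc,dqeng] add [loxwt,nsoax] -> 9 lines: est dixdz loxwt nsoax spyn sywqm aeaz wia fscnh

Answer: est
dixdz
loxwt
nsoax
spyn
sywqm
aeaz
wia
fscnh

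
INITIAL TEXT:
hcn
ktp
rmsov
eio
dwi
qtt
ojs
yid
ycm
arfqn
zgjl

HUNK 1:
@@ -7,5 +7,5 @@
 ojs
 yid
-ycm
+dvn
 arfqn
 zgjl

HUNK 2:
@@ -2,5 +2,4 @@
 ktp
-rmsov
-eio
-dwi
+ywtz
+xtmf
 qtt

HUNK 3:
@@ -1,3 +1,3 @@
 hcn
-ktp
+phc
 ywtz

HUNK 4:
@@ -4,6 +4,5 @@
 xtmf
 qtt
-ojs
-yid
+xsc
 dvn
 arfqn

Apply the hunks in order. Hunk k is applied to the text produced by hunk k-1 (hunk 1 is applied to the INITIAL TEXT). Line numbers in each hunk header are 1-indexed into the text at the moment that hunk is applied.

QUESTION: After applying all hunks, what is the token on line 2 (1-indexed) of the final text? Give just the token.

Answer: phc

Derivation:
Hunk 1: at line 7 remove [ycm] add [dvn] -> 11 lines: hcn ktp rmsov eio dwi qtt ojs yid dvn arfqn zgjl
Hunk 2: at line 2 remove [rmsov,eio,dwi] add [ywtz,xtmf] -> 10 lines: hcn ktp ywtz xtmf qtt ojs yid dvn arfqn zgjl
Hunk 3: at line 1 remove [ktp] add [phc] -> 10 lines: hcn phc ywtz xtmf qtt ojs yid dvn arfqn zgjl
Hunk 4: at line 4 remove [ojs,yid] add [xsc] -> 9 lines: hcn phc ywtz xtmf qtt xsc dvn arfqn zgjl
Final line 2: phc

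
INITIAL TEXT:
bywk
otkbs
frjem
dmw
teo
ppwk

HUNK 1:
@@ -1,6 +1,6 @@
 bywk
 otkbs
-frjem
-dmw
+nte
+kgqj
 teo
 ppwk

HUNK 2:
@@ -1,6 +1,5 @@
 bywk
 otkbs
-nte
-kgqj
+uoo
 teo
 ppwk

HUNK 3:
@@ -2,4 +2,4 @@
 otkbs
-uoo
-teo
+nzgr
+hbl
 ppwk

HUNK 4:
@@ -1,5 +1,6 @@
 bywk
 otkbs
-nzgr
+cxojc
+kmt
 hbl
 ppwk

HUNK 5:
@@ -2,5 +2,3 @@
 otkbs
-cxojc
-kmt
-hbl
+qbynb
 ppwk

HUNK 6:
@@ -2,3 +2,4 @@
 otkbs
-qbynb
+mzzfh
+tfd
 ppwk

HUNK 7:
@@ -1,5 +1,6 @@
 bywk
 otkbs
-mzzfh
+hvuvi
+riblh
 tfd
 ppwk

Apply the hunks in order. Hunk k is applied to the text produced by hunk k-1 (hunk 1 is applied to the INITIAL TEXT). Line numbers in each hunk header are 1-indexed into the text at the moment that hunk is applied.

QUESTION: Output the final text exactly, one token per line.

Hunk 1: at line 1 remove [frjem,dmw] add [nte,kgqj] -> 6 lines: bywk otkbs nte kgqj teo ppwk
Hunk 2: at line 1 remove [nte,kgqj] add [uoo] -> 5 lines: bywk otkbs uoo teo ppwk
Hunk 3: at line 2 remove [uoo,teo] add [nzgr,hbl] -> 5 lines: bywk otkbs nzgr hbl ppwk
Hunk 4: at line 1 remove [nzgr] add [cxojc,kmt] -> 6 lines: bywk otkbs cxojc kmt hbl ppwk
Hunk 5: at line 2 remove [cxojc,kmt,hbl] add [qbynb] -> 4 lines: bywk otkbs qbynb ppwk
Hunk 6: at line 2 remove [qbynb] add [mzzfh,tfd] -> 5 lines: bywk otkbs mzzfh tfd ppwk
Hunk 7: at line 1 remove [mzzfh] add [hvuvi,riblh] -> 6 lines: bywk otkbs hvuvi riblh tfd ppwk

Answer: bywk
otkbs
hvuvi
riblh
tfd
ppwk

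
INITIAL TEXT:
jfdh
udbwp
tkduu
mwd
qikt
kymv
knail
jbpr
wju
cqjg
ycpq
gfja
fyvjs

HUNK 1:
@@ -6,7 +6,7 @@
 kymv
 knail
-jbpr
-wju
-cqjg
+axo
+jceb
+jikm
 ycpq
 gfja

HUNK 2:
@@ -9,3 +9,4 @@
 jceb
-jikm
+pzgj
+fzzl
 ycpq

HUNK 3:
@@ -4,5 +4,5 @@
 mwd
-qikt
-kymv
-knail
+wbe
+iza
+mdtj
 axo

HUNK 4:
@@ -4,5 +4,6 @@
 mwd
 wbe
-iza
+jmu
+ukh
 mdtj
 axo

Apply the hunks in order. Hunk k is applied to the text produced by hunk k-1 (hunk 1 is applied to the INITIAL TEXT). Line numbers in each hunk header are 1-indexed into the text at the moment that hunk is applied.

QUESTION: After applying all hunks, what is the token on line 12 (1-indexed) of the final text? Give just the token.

Hunk 1: at line 6 remove [jbpr,wju,cqjg] add [axo,jceb,jikm] -> 13 lines: jfdh udbwp tkduu mwd qikt kymv knail axo jceb jikm ycpq gfja fyvjs
Hunk 2: at line 9 remove [jikm] add [pzgj,fzzl] -> 14 lines: jfdh udbwp tkduu mwd qikt kymv knail axo jceb pzgj fzzl ycpq gfja fyvjs
Hunk 3: at line 4 remove [qikt,kymv,knail] add [wbe,iza,mdtj] -> 14 lines: jfdh udbwp tkduu mwd wbe iza mdtj axo jceb pzgj fzzl ycpq gfja fyvjs
Hunk 4: at line 4 remove [iza] add [jmu,ukh] -> 15 lines: jfdh udbwp tkduu mwd wbe jmu ukh mdtj axo jceb pzgj fzzl ycpq gfja fyvjs
Final line 12: fzzl

Answer: fzzl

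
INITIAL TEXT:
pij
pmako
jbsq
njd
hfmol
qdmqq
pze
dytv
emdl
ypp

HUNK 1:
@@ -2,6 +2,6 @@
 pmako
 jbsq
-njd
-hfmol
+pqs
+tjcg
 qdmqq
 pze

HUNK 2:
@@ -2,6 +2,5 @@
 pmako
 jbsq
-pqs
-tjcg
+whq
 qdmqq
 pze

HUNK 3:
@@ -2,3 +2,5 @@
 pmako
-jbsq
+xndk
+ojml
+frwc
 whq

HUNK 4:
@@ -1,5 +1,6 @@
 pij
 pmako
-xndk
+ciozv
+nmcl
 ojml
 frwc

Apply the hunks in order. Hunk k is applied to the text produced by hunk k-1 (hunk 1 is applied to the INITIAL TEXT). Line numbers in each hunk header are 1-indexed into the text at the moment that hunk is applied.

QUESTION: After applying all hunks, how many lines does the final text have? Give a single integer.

Hunk 1: at line 2 remove [njd,hfmol] add [pqs,tjcg] -> 10 lines: pij pmako jbsq pqs tjcg qdmqq pze dytv emdl ypp
Hunk 2: at line 2 remove [pqs,tjcg] add [whq] -> 9 lines: pij pmako jbsq whq qdmqq pze dytv emdl ypp
Hunk 3: at line 2 remove [jbsq] add [xndk,ojml,frwc] -> 11 lines: pij pmako xndk ojml frwc whq qdmqq pze dytv emdl ypp
Hunk 4: at line 1 remove [xndk] add [ciozv,nmcl] -> 12 lines: pij pmako ciozv nmcl ojml frwc whq qdmqq pze dytv emdl ypp
Final line count: 12

Answer: 12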